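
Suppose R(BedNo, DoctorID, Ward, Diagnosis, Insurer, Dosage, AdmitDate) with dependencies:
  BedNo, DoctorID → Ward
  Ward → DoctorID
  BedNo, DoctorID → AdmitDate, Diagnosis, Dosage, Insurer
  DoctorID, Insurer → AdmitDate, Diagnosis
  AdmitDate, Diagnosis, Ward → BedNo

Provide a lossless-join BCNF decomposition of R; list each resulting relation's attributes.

{AdmitDate, BedNo, Diagnosis, Dosage, Insurer, Ward}; {DoctorID, Ward}

Candidate keys of the original relation: {AdmitDate, Diagnosis, Ward}, {BedNo, DoctorID}, {BedNo, Ward}, {Insurer, Ward}.
Within {AdmitDate, BedNo, Diagnosis, DoctorID, Dosage, Insurer, Ward}: {Ward}⁺ ∩ {AdmitDate, BedNo, Diagnosis, DoctorID, Dosage, Insurer, Ward} = {DoctorID, Ward}, not the whole set, so Ward → DoctorID violates BCNF; decompose into {DoctorID, Ward} and {AdmitDate, BedNo, Diagnosis, Dosage, Insurer, Ward}.
{DoctorID, Ward} is in BCNF.
{AdmitDate, BedNo, Diagnosis, Dosage, Insurer, Ward} is in BCNF.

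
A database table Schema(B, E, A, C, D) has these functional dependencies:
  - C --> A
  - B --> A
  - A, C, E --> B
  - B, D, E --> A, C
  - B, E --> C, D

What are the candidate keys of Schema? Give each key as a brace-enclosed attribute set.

No FD produces {E}, so it must be in every candidate key.
{B, E}⁺ = {A, B, C, D, E}, which is every attribute, so {B, E} is a candidate key.
{C, E}⁺ = {A, B, C, D, E}, which is every attribute, so {C, E} is a candidate key.
No proper subset of any of these is a key, and no other minimal superkey exists.

{B, E}, {C, E}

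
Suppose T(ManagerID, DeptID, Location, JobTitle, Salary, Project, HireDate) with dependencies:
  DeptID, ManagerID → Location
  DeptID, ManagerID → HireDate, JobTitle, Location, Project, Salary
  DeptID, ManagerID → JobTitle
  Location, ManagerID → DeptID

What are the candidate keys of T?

Attributes never on any right-hand side: {ManagerID} — every candidate key must contain it.
{DeptID, ManagerID}⁺ = {DeptID, HireDate, JobTitle, Location, ManagerID, Project, Salary} — all of the relation — so {DeptID, ManagerID} is a candidate key.
{Location, ManagerID}⁺ = {DeptID, HireDate, JobTitle, Location, ManagerID, Project, Salary} — all of the relation — so {Location, ManagerID} is a candidate key.
Any other superkey properly contains one of these, so there are no further candidate keys.

{DeptID, ManagerID}, {Location, ManagerID}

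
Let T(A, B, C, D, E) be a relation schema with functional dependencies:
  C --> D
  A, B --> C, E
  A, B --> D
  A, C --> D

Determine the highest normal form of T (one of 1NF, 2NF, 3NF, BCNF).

2NF

Candidate key: {A, B}. Prime attributes: {A, B}.
C --> D breaks BCNF: {C}⁺ = {C, D}, so {C} is not a superkey.
Because {D} is non-prime and the left side of C --> D is not a superkey, the relation is not in 3NF.
No proper subset of a key has a non-prime attribute in its closure, so there is no partial dependency; 2NF holds.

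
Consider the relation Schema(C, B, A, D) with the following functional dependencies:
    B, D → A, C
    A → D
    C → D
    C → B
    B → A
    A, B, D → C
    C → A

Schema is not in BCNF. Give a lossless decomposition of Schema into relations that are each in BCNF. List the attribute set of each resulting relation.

Candidate keys of the original relation: {B}, {C}.
Within {A, B, C, D}: {A}⁺ ∩ {A, B, C, D} = {A, D}, not the whole set, so A → D violates BCNF; decompose into {A, D} and {A, B, C}.
{A, D}: every determinant is a superkey — BCNF.
{A, B, C}: every determinant is a superkey — BCNF.

{A, B, C}; {A, D}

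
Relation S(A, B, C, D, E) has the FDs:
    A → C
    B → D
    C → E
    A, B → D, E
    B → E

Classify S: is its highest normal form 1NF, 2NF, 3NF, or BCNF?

Candidate key: {A, B}. Prime attributes: {A, B}.
For A → C we have {A}⁺ = {A, C, E}; {A} is not a superkey, so BCNF fails.
A → C has non-prime {C} on the right and a non-superkey on the left, so 3NF fails.
The proper key subset {A} of {A, B} determines non-prime {C, E}, so the relation is not even in 2NF.

1NF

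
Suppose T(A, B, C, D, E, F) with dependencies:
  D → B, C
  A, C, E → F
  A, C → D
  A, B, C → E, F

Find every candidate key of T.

{A, C}, {A, D}

No FD produces {A}, so it must be in every candidate key.
{A, C}⁺ = {A, B, C, D, E, F} — all of the relation — so {A, C} is a candidate key.
{A, D}⁺ = {A, B, C, D, E, F} — all of the relation — so {A, D} is a candidate key.
No proper subset of any of these is a key, and no other minimal superkey exists.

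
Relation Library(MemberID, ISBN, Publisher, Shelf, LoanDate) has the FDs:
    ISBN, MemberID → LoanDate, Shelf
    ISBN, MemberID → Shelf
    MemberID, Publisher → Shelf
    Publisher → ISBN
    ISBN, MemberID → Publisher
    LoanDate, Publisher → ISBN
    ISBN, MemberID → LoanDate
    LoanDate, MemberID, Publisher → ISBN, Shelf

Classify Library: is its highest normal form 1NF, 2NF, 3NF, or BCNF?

3NF

Candidate keys: {ISBN, MemberID}, {MemberID, Publisher}. Prime attributes: {ISBN, MemberID, Publisher}.
For Publisher → ISBN we have {Publisher}⁺ = {ISBN, Publisher}; {Publisher} is not a superkey, so BCNF fails.
Its right-hand attributes {ISBN} are all prime, as are those of every other non-superkey FD — the relation is in 3NF.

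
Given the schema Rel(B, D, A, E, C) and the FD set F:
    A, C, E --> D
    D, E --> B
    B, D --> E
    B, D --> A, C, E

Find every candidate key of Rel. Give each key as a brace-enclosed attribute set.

{A, C, E}, {B, D}, {D, E}

{B, D}⁺ = {A, B, C, D, E}, which is every attribute, so {B, D} is a candidate key.
{D, E}⁺ = {A, B, C, D, E}, which is every attribute, so {D, E} is a candidate key.
{A, C, E}⁺ = {A, B, C, D, E}, which is every attribute, so {A, C, E} is a candidate key.
Any other superkey properly contains one of these, so there are no further candidate keys.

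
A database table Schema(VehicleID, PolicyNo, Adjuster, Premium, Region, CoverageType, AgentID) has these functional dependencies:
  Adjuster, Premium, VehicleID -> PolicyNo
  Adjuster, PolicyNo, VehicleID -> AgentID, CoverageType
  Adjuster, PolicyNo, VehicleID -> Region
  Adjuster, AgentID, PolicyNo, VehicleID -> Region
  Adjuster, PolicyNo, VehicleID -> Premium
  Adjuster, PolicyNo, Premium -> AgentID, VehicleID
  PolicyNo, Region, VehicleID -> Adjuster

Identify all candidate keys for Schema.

{Adjuster, PolicyNo, Premium}, {Adjuster, PolicyNo, VehicleID}, {Adjuster, Premium, VehicleID}, {PolicyNo, Region, VehicleID}

{Adjuster, PolicyNo, Premium}⁺ = {Adjuster, AgentID, CoverageType, PolicyNo, Premium, Region, VehicleID}, which is every attribute, so {Adjuster, PolicyNo, Premium} is a candidate key.
{Adjuster, PolicyNo, VehicleID}⁺ = {Adjuster, AgentID, CoverageType, PolicyNo, Premium, Region, VehicleID}, which is every attribute, so {Adjuster, PolicyNo, VehicleID} is a candidate key.
{Adjuster, Premium, VehicleID}⁺ = {Adjuster, AgentID, CoverageType, PolicyNo, Premium, Region, VehicleID}, which is every attribute, so {Adjuster, Premium, VehicleID} is a candidate key.
{PolicyNo, Region, VehicleID}⁺ = {Adjuster, AgentID, CoverageType, PolicyNo, Premium, Region, VehicleID}, which is every attribute, so {PolicyNo, Region, VehicleID} is a candidate key.
No proper subset of any of these is a key, and no other minimal superkey exists.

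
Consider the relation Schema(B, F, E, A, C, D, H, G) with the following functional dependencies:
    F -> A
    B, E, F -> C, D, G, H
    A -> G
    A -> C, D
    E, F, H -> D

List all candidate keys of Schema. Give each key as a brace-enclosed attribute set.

{B, E, F}

Attributes never on any right-hand side: {B, E, F} — every candidate key must contain all of them.
{B, E, F}⁺ = {A, B, C, D, E, F, G, H} — all of the relation — so {B, E, F} is a candidate key.
No smaller or unrelated set reaches every attribute, so there are no other keys.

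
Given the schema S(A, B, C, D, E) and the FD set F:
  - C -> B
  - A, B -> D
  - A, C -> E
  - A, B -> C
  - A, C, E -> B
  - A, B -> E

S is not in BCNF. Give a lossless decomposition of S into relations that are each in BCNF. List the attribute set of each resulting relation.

Candidate keys of the original relation: {A, B}, {A, C}.
Within {A, B, C, D, E}: {C}⁺ ∩ {A, B, C, D, E} = {B, C}, not the whole set, so C -> B violates BCNF; decompose into {B, C} and {A, C, D, E}.
{B, C} is in BCNF.
{A, C, D, E} is in BCNF.

{A, C, D, E}; {B, C}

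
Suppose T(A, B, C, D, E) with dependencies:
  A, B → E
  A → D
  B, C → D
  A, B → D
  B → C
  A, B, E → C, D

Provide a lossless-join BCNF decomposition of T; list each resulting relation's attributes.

Candidate key of the original relation: {A, B}.
In {A, B, C, D, E}, {A} is not a superkey ({A}⁺ restricted to this set is {A, D}), so split on A → D into {A, D} and {A, B, C, E}.
{A, D} is in BCNF.
In {A, B, C, E}, {B} is not a superkey ({B}⁺ restricted to this set is {B, C}), so split on B → C into {B, C} and {A, B, E}.
{B, C} is in BCNF.
{A, B, E} is in BCNF.

{A, B, E}; {A, D}; {B, C}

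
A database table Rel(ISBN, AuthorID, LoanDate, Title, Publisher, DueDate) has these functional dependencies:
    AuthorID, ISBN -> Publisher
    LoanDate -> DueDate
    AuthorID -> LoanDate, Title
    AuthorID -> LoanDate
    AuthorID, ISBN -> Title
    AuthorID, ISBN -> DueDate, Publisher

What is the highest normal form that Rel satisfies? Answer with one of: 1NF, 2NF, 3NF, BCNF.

Candidate key: {AuthorID, ISBN}. Prime attributes: {AuthorID, ISBN}.
LoanDate -> DueDate: {LoanDate}⁺ = {DueDate, LoanDate}, which is not all of the attributes, so the left side is not a superkey — BCNF is violated.
LoanDate -> DueDate determines the non-prime attribute {DueDate} from a non-superkey — 3NF is violated.
Since {AuthorID} ⊂ {AuthorID, ISBN} and {AuthorID}⁺ ⊇ {DueDate, LoanDate, Title} with {DueDate, LoanDate, Title} non-prime, there is a partial dependency; 2NF fails.

1NF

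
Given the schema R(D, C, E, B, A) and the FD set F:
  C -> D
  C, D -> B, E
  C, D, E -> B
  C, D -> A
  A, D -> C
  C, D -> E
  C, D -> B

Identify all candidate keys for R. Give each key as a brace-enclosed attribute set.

{A, D}, {C}

{C}⁺ = {A, B, C, D, E} — all of the relation — so {C} is a candidate key.
{A, D}⁺ = {A, B, C, D, E} — all of the relation — so {A, D} is a candidate key.
These are minimal and exhaustive — every other superkey contains one of them.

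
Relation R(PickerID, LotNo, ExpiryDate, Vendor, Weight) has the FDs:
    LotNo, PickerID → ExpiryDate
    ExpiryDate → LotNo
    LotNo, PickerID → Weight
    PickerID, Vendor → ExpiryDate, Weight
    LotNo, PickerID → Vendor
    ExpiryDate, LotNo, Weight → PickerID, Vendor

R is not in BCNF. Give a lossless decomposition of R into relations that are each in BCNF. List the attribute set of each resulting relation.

{ExpiryDate, LotNo}; {ExpiryDate, PickerID, Vendor, Weight}

Candidate keys of the original relation: {ExpiryDate, PickerID}, {ExpiryDate, Weight}, {LotNo, PickerID}, {PickerID, Vendor}.
{ExpiryDate, LotNo, PickerID, Vendor, Weight}: {ExpiryDate} determines {ExpiryDate, LotNo} here but is not a superkey — split on ExpiryDate → LotNo, giving {ExpiryDate, LotNo} and {ExpiryDate, PickerID, Vendor, Weight}.
{ExpiryDate, LotNo} is in BCNF.
{ExpiryDate, PickerID, Vendor, Weight} is in BCNF.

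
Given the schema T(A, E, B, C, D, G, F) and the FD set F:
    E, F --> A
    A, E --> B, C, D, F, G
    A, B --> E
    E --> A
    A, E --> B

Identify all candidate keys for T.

{E}⁺ = {A, B, C, D, E, F, G} — all of the relation — so {E} is a candidate key.
{A, B}⁺ = {A, B, C, D, E, F, G} — all of the relation — so {A, B} is a candidate key.
Any other superkey properly contains one of these, so there are no further candidate keys.

{A, B}, {E}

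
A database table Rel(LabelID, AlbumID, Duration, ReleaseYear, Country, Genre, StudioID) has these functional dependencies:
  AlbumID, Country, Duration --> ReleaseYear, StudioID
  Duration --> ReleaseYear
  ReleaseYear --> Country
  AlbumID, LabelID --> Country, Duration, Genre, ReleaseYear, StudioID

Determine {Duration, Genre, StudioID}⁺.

Start with {Duration, Genre, StudioID}.
Duration --> ReleaseYear applies; add {ReleaseYear} → now {Duration, Genre, ReleaseYear, StudioID}.
ReleaseYear --> Country applies; add {Country} → now {Country, Duration, Genre, ReleaseYear, StudioID}.
No further FD applies.

{Country, Duration, Genre, ReleaseYear, StudioID}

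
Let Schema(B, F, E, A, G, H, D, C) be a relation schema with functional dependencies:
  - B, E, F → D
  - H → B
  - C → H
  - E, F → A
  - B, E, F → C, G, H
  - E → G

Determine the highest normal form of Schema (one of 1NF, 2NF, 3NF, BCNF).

Candidate keys: {B, E, F}, {C, E, F}, {E, F, H}. Prime attributes: {B, C, E, F, H}.
H → B breaks BCNF: {H}⁺ = {B, H}, so {H} is not a superkey.
Because {A} is non-prime and the left side of E, F → A is not a superkey, the relation is not in 3NF.
{E} is a proper subset of the key {B, E, F}, and {E}⁺ contains the non-prime attribute {G} — a partial dependency, so 2NF is violated.

1NF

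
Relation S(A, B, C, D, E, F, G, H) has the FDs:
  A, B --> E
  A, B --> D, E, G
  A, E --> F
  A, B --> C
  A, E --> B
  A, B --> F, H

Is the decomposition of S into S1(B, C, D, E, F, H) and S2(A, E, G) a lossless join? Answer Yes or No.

Common attributes: {E}; their closure is {E}.
Neither S1 nor S2 is contained in that closure, so the decomposition is lossy.

No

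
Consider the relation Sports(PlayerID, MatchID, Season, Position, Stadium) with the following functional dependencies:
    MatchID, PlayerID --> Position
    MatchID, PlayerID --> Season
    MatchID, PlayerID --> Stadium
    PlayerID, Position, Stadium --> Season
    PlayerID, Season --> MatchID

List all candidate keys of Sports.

No FD produces {PlayerID}, so it must be in every candidate key.
Closure of {MatchID, PlayerID} is {MatchID, PlayerID, Position, Season, Stadium}, the whole schema; {MatchID, PlayerID} is a candidate key.
Closure of {PlayerID, Season} is {MatchID, PlayerID, Position, Season, Stadium}, the whole schema; {PlayerID, Season} is a candidate key.
Closure of {PlayerID, Position, Stadium} is {MatchID, PlayerID, Position, Season, Stadium}, the whole schema; {PlayerID, Position, Stadium} is a candidate key.
These are minimal and exhaustive — every other superkey contains one of them.

{MatchID, PlayerID}, {PlayerID, Position, Stadium}, {PlayerID, Season}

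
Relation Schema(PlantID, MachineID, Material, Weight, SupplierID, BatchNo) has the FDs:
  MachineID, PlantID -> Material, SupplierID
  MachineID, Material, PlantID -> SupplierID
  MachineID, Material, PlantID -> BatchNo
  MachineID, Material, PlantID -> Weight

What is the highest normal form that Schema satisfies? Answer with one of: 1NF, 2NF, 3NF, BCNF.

Candidate key: {MachineID, PlantID}. Prime attributes: {MachineID, PlantID}.
Each dependency's left side is a superkey — BCNF holds.

BCNF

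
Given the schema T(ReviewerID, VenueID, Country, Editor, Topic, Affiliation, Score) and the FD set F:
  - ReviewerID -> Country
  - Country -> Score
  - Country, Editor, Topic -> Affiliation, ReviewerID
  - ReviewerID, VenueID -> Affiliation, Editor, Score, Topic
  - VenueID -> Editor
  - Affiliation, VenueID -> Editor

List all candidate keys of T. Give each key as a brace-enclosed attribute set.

Attributes never on any right-hand side: {VenueID} — every candidate key must contain it.
{ReviewerID, VenueID}⁺ = {Affiliation, Country, Editor, ReviewerID, Score, Topic, VenueID}, which is every attribute, so {ReviewerID, VenueID} is a candidate key.
{Country, Topic, VenueID}⁺ = {Affiliation, Country, Editor, ReviewerID, Score, Topic, VenueID}, which is every attribute, so {Country, Topic, VenueID} is a candidate key.
Any other superkey properly contains one of these, so there are no further candidate keys.

{Country, Topic, VenueID}, {ReviewerID, VenueID}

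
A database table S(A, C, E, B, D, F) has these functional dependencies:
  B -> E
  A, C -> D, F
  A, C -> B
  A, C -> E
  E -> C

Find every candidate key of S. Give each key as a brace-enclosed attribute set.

No FD produces {A}, so it must be in every candidate key.
Closure of {A, B} is {A, B, C, D, E, F}, the whole schema; {A, B} is a candidate key.
Closure of {A, C} is {A, B, C, D, E, F}, the whole schema; {A, C} is a candidate key.
Closure of {A, E} is {A, B, C, D, E, F}, the whole schema; {A, E} is a candidate key.
No proper subset of any of these is a key, and no other minimal superkey exists.

{A, B}, {A, C}, {A, E}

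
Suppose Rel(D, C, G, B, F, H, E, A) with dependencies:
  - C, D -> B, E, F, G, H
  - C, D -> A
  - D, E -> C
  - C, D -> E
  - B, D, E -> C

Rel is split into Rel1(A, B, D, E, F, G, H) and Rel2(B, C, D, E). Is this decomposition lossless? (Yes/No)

Yes

Rel1 ∩ Rel2 = {B, D, E}; its closure under F is {A, B, C, D, E, F, G, H}.
This includes all of Rel1, so the common attributes are a superkey of Rel1 — the join is lossless.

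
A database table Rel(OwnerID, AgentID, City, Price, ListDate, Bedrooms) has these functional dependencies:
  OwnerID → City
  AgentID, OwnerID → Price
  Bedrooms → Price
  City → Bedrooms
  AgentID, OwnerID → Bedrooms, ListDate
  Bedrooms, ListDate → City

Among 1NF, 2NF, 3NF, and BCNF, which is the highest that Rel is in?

1NF

Candidate key: {AgentID, OwnerID}. Prime attributes: {AgentID, OwnerID}.
OwnerID → City: {OwnerID}⁺ = {Bedrooms, City, OwnerID, Price}, which is not all of the attributes, so the left side is not a superkey — BCNF is violated.
Because {City} is non-prime and the left side of OwnerID → City is not a superkey, the relation is not in 3NF.
Since {OwnerID} ⊂ {AgentID, OwnerID} and {OwnerID}⁺ ⊇ {Bedrooms, City, Price} with {Bedrooms, City, Price} non-prime, there is a partial dependency; 2NF fails.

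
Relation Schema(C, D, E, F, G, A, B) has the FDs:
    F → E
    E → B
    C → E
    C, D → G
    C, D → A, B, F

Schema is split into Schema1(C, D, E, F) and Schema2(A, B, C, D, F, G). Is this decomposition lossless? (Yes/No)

Yes

Common attributes: {C, D, F}; their closure is {A, B, C, D, E, F, G}.
Schema1 is contained in that closure, so Schema1 ∩ Schema2 → Schema1 holds and the join is lossless.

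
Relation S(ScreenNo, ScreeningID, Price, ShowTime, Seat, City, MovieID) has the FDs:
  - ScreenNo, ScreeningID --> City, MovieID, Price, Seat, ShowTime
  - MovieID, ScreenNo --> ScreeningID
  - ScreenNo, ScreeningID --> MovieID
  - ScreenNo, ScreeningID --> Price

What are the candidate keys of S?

{MovieID, ScreenNo}, {ScreenNo, ScreeningID}

Attributes never on any right-hand side: {ScreenNo} — every candidate key must contain it.
Closure of {MovieID, ScreenNo} is {City, MovieID, Price, ScreenNo, ScreeningID, Seat, ShowTime}, the whole schema; {MovieID, ScreenNo} is a candidate key.
Closure of {ScreenNo, ScreeningID} is {City, MovieID, Price, ScreenNo, ScreeningID, Seat, ShowTime}, the whole schema; {ScreenNo, ScreeningID} is a candidate key.
These are minimal and exhaustive — every other superkey contains one of them.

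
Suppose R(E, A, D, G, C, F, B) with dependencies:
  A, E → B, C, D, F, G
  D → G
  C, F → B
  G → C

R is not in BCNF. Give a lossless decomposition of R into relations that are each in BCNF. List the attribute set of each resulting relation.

Candidate key of the original relation: {A, E}.
Within {A, B, C, D, E, F, G}: {D}⁺ ∩ {A, B, C, D, E, F, G} = {C, D, G}, not the whole set, so D → C, G violates BCNF; decompose into {C, D, G} and {A, B, D, E, F}.
Within {C, D, G}: {G}⁺ ∩ {C, D, G} = {C, G}, not the whole set, so G → C violates BCNF; decompose into {C, G} and {D, G}.
{C, G}: every determinant is a superkey — BCNF.
{D, G}: every determinant is a superkey — BCNF.
Within {A, B, D, E, F}: {D, F}⁺ ∩ {A, B, D, E, F} = {B, D, F}, not the whole set, so D, F → B violates BCNF; decompose into {B, D, F} and {A, D, E, F}.
{B, D, F}: every determinant is a superkey — BCNF.
{A, D, E, F}: every determinant is a superkey — BCNF.

{A, D, E, F}; {B, D, F}; {C, G}; {D, G}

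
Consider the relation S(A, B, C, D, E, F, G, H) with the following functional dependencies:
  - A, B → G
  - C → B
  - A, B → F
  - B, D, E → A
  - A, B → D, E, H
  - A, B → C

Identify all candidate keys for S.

{A, B}⁺ = {A, B, C, D, E, F, G, H}, which is every attribute, so {A, B} is a candidate key.
{A, C}⁺ = {A, B, C, D, E, F, G, H}, which is every attribute, so {A, C} is a candidate key.
{B, D, E}⁺ = {A, B, C, D, E, F, G, H}, which is every attribute, so {B, D, E} is a candidate key.
{C, D, E}⁺ = {A, B, C, D, E, F, G, H}, which is every attribute, so {C, D, E} is a candidate key.
These are minimal and exhaustive — every other superkey contains one of them.

{A, B}, {A, C}, {B, D, E}, {C, D, E}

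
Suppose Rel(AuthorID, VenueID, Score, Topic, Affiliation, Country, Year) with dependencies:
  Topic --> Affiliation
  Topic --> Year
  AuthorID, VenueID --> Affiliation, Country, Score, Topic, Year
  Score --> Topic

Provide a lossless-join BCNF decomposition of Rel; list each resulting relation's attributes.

{Affiliation, Topic, Year}; {AuthorID, Country, Score, VenueID}; {Score, Topic}

Candidate key of the original relation: {AuthorID, VenueID}.
{Affiliation, AuthorID, Country, Score, Topic, VenueID, Year}: {Topic} determines {Affiliation, Topic, Year} here but is not a superkey — split on Topic --> Affiliation, Year, giving {Affiliation, Topic, Year} and {AuthorID, Country, Score, Topic, VenueID}.
{Affiliation, Topic, Year} has no BCNF violation.
{AuthorID, Country, Score, Topic, VenueID}: {Score} determines {Score, Topic} here but is not a superkey — split on Score --> Topic, giving {Score, Topic} and {AuthorID, Country, Score, VenueID}.
{Score, Topic} has no BCNF violation.
{AuthorID, Country, Score, VenueID} has no BCNF violation.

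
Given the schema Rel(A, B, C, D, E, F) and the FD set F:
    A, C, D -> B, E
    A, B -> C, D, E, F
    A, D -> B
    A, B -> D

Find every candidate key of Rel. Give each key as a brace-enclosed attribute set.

{A, B}, {A, D}

{A} never appears on the right of any FD, so every key must include it.
Closure of {A, B} is {A, B, C, D, E, F}, the whole schema; {A, B} is a candidate key.
Closure of {A, D} is {A, B, C, D, E, F}, the whole schema; {A, D} is a candidate key.
No proper subset of any of these is a key, and no other minimal superkey exists.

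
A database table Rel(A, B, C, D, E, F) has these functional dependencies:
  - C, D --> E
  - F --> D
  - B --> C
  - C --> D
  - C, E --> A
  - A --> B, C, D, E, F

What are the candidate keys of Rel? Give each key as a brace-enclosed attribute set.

{A}⁺ = {A, B, C, D, E, F} — all of the relation — so {A} is a candidate key.
{B}⁺ = {A, B, C, D, E, F} — all of the relation — so {B} is a candidate key.
{C}⁺ = {A, B, C, D, E, F} — all of the relation — so {C} is a candidate key.
These are minimal and exhaustive — every other superkey contains one of them.

{A}, {B}, {C}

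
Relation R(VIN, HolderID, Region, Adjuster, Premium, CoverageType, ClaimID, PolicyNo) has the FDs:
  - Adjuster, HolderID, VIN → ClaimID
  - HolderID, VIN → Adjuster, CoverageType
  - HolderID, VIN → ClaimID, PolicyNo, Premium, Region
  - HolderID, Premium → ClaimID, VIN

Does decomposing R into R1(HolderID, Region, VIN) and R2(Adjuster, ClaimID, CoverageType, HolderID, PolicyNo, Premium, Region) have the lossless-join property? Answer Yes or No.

Common attributes: {HolderID, Region}; their closure is {HolderID, Region}.
Neither R1 nor R2 is contained in that closure, so the decomposition is lossy.

No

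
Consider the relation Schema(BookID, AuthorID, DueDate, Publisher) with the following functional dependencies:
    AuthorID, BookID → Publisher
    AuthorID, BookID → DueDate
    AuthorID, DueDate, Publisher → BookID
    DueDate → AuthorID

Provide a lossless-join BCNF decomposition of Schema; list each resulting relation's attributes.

{AuthorID, DueDate}; {BookID, DueDate, Publisher}

Candidate keys of the original relation: {AuthorID, BookID}, {BookID, DueDate}, {DueDate, Publisher}.
In {AuthorID, BookID, DueDate, Publisher}, {DueDate} is not a superkey ({DueDate}⁺ restricted to this set is {AuthorID, DueDate}), so split on DueDate → AuthorID into {AuthorID, DueDate} and {BookID, DueDate, Publisher}.
{AuthorID, DueDate} is in BCNF.
{BookID, DueDate, Publisher} is in BCNF.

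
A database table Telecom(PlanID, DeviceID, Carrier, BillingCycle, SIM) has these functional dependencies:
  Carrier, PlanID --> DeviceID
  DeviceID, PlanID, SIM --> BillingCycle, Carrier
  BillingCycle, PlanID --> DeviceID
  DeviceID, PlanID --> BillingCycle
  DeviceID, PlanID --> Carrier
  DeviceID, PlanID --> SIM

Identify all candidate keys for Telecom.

{PlanID} never appears on the right of any FD, so every key must include it.
{BillingCycle, PlanID}⁺ = {BillingCycle, Carrier, DeviceID, PlanID, SIM} — all of the relation — so {BillingCycle, PlanID} is a candidate key.
{Carrier, PlanID}⁺ = {BillingCycle, Carrier, DeviceID, PlanID, SIM} — all of the relation — so {Carrier, PlanID} is a candidate key.
{DeviceID, PlanID}⁺ = {BillingCycle, Carrier, DeviceID, PlanID, SIM} — all of the relation — so {DeviceID, PlanID} is a candidate key.
No proper subset of any of these is a key, and no other minimal superkey exists.

{BillingCycle, PlanID}, {Carrier, PlanID}, {DeviceID, PlanID}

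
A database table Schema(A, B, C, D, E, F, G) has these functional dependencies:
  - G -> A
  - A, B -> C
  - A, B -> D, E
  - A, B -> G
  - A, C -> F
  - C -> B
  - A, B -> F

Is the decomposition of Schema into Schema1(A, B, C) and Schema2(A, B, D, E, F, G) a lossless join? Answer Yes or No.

Common attributes: {A, B}; their closure is {A, B, C, D, E, F, G}.
Schema1 is contained in that closure, so Schema1 ∩ Schema2 -> Schema1 holds and the join is lossless.

Yes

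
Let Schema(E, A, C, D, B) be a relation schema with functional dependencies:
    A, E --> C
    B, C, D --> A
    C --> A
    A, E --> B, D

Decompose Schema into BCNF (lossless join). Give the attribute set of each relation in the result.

Candidate keys of the original relation: {A, E}, {C, E}.
In {A, B, C, D, E}, {B, C, D} is not a superkey ({B, C, D}⁺ restricted to this set is {A, B, C, D}), so split on B, C, D --> A into {A, B, C, D} and {B, C, D, E}.
In {A, B, C, D}, {C} is not a superkey ({C}⁺ restricted to this set is {A, C}), so split on C --> A into {A, C} and {B, C, D}.
{A, C} has no BCNF violation.
{B, C, D} has no BCNF violation.
{B, C, D, E} has no BCNF violation.

{A, C}; {B, C, D, E}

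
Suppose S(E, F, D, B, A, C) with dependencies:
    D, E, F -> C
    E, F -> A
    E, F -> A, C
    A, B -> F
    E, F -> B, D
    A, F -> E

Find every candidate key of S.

{A, B}⁺ = {A, B, C, D, E, F}, which is every attribute, so {A, B} is a candidate key.
{A, F}⁺ = {A, B, C, D, E, F}, which is every attribute, so {A, F} is a candidate key.
{E, F}⁺ = {A, B, C, D, E, F}, which is every attribute, so {E, F} is a candidate key.
These are minimal and exhaustive — every other superkey contains one of them.

{A, B}, {A, F}, {E, F}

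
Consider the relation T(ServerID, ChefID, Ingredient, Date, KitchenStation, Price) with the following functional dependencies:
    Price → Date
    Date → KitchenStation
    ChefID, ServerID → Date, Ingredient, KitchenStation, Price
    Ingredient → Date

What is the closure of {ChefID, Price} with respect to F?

{ChefID, Date, KitchenStation, Price}

Start with {ChefID, Price}.
Price → Date applies; add {Date} → now {ChefID, Date, Price}.
Date → KitchenStation applies; add {KitchenStation} → now {ChefID, Date, KitchenStation, Price}.
No further FD applies.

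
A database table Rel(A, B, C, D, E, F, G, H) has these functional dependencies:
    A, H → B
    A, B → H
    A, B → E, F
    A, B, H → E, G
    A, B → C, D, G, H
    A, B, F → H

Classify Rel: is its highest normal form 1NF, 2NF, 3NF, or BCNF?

Candidate keys: {A, B}, {A, H}. Prime attributes: {A, B, H}.
The left-hand side of every FD is a superkey, so BCNF is satisfied.

BCNF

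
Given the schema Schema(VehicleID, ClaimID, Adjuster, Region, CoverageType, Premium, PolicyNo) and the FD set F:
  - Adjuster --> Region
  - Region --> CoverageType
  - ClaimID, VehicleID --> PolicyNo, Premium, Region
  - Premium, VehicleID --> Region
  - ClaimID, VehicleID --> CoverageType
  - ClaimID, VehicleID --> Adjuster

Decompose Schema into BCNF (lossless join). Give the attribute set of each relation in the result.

Candidate key of the original relation: {ClaimID, VehicleID}.
{Adjuster, ClaimID, CoverageType, PolicyNo, Premium, Region, VehicleID}: {Adjuster} determines {Adjuster, CoverageType, Region} here but is not a superkey — split on Adjuster --> CoverageType, Region, giving {Adjuster, CoverageType, Region} and {Adjuster, ClaimID, PolicyNo, Premium, VehicleID}.
{Adjuster, CoverageType, Region}: {Region} determines {CoverageType, Region} here but is not a superkey — split on Region --> CoverageType, giving {CoverageType, Region} and {Adjuster, Region}.
{CoverageType, Region} has no BCNF violation.
{Adjuster, Region} has no BCNF violation.
{Adjuster, ClaimID, PolicyNo, Premium, VehicleID} has no BCNF violation.

{Adjuster, ClaimID, PolicyNo, Premium, VehicleID}; {Adjuster, Region}; {CoverageType, Region}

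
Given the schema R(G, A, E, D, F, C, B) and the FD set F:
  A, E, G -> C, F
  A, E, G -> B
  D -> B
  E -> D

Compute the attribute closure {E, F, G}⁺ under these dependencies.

Start with {E, F, G}.
E -> D applies; add {D} → now {D, E, F, G}.
D -> B applies; add {B} → now {B, D, E, F, G}.
No further FD applies.

{B, D, E, F, G}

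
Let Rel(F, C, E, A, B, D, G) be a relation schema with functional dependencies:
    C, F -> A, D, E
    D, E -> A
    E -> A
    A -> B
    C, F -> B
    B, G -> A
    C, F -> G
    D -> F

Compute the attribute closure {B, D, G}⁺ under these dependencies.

Start with {B, D, G}.
B, G -> A applies; add {A} → now {A, B, D, G}.
D -> F applies; add {F} → now {A, B, D, F, G}.
No further FD applies.

{A, B, D, F, G}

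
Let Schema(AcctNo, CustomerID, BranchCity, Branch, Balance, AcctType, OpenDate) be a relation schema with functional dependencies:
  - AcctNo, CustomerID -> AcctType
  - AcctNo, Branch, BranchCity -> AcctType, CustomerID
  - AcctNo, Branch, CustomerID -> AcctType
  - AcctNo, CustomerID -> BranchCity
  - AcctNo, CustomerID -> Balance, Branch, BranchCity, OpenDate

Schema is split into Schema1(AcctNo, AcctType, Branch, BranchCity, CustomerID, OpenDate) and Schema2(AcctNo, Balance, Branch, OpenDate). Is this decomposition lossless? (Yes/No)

The shared attributes are {AcctNo, Branch, OpenDate} and {AcctNo, Branch, OpenDate}⁺ = {AcctNo, Branch, OpenDate}.
Schema1 ⊄ {AcctNo, Branch, OpenDate} and Schema2 ⊄ {AcctNo, Branch, OpenDate}, so the split is lossy.

No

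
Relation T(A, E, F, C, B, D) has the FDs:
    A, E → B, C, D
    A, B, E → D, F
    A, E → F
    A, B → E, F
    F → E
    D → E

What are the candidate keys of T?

{A, B}, {A, D}, {A, E}, {A, F}

Attributes never on any right-hand side: {A} — every candidate key must contain it.
{A, B}⁺ = {A, B, C, D, E, F}, which is every attribute, so {A, B} is a candidate key.
{A, D}⁺ = {A, B, C, D, E, F}, which is every attribute, so {A, D} is a candidate key.
{A, E}⁺ = {A, B, C, D, E, F}, which is every attribute, so {A, E} is a candidate key.
{A, F}⁺ = {A, B, C, D, E, F}, which is every attribute, so {A, F} is a candidate key.
No proper subset of any of these is a key, and no other minimal superkey exists.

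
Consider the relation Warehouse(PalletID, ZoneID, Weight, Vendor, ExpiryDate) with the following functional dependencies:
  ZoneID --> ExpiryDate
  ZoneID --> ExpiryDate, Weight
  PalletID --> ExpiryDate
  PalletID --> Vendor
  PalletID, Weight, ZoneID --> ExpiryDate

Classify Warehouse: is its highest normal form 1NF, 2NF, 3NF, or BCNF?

1NF

Candidate key: {PalletID, ZoneID}. Prime attributes: {PalletID, ZoneID}.
For ZoneID --> ExpiryDate we have {ZoneID}⁺ = {ExpiryDate, Weight, ZoneID}; {ZoneID} is not a superkey, so BCNF fails.
ZoneID --> ExpiryDate determines the non-prime attribute {ExpiryDate} from a non-superkey — 3NF is violated.
{PalletID} is a proper subset of the key {PalletID, ZoneID}, and {PalletID}⁺ contains the non-prime attributes {ExpiryDate, Vendor} — a partial dependency, so 2NF is violated.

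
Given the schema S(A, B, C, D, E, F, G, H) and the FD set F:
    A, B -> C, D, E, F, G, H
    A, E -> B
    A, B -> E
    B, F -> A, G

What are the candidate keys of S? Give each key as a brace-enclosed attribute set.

{A, B}⁺ = {A, B, C, D, E, F, G, H} — all of the relation — so {A, B} is a candidate key.
{A, E}⁺ = {A, B, C, D, E, F, G, H} — all of the relation — so {A, E} is a candidate key.
{B, F}⁺ = {A, B, C, D, E, F, G, H} — all of the relation — so {B, F} is a candidate key.
No proper subset of any of these is a key, and no other minimal superkey exists.

{A, B}, {A, E}, {B, F}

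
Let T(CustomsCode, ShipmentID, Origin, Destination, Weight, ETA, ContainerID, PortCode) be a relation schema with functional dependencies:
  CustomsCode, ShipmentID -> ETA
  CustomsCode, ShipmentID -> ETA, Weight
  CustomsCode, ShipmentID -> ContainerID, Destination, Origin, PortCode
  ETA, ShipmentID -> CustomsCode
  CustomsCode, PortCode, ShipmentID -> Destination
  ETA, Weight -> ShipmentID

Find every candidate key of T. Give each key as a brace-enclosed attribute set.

{CustomsCode, ShipmentID}, {ETA, ShipmentID}, {ETA, Weight}

{CustomsCode, ShipmentID} is a candidate key since {CustomsCode, ShipmentID}⁺ = {ContainerID, CustomsCode, Destination, ETA, Origin, PortCode, ShipmentID, Weight} covers every attribute.
{ETA, ShipmentID} is a candidate key since {ETA, ShipmentID}⁺ = {ContainerID, CustomsCode, Destination, ETA, Origin, PortCode, ShipmentID, Weight} covers every attribute.
{ETA, Weight} is a candidate key since {ETA, Weight}⁺ = {ContainerID, CustomsCode, Destination, ETA, Origin, PortCode, ShipmentID, Weight} covers every attribute.
These are minimal and exhaustive — every other superkey contains one of them.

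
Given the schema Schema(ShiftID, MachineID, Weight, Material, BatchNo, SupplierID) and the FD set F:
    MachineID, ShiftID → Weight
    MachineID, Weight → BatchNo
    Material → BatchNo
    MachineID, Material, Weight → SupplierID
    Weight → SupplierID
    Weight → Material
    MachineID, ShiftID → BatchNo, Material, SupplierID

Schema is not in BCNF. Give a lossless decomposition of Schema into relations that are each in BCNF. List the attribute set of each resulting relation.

{BatchNo, Material}; {MachineID, ShiftID, Weight}; {Material, SupplierID, Weight}

Candidate key of the original relation: {MachineID, ShiftID}.
{BatchNo, MachineID, Material, ShiftID, SupplierID, Weight}: {MachineID, Weight} determines {BatchNo, MachineID, Material, SupplierID, Weight} here but is not a superkey — split on MachineID, Weight → BatchNo, Material, SupplierID, giving {BatchNo, MachineID, Material, SupplierID, Weight} and {MachineID, ShiftID, Weight}.
{BatchNo, MachineID, Material, SupplierID, Weight}: {Material} determines {BatchNo, Material} here but is not a superkey — split on Material → BatchNo, giving {BatchNo, Material} and {MachineID, Material, SupplierID, Weight}.
{BatchNo, Material}: every determinant is a superkey — BCNF.
{MachineID, Material, SupplierID, Weight}: {Weight} determines {Material, SupplierID, Weight} here but is not a superkey — split on Weight → Material, SupplierID, giving {Material, SupplierID, Weight} and {MachineID, Weight}.
{Material, SupplierID, Weight}: every determinant is a superkey — BCNF.
{MachineID, Weight}: every determinant is a superkey — BCNF.
{MachineID, ShiftID, Weight}: every determinant is a superkey — BCNF.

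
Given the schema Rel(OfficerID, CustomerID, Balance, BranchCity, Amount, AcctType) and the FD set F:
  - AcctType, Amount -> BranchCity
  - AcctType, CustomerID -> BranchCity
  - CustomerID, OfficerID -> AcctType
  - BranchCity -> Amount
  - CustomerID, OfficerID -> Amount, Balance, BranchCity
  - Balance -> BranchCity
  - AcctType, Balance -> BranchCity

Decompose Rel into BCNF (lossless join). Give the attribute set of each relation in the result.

{AcctType, Amount, CustomerID}; {AcctType, Balance, CustomerID, OfficerID}; {AcctType, BranchCity}; {Amount, BranchCity}

Candidate key of the original relation: {CustomerID, OfficerID}.
Within {AcctType, Amount, Balance, BranchCity, CustomerID, OfficerID}: {AcctType, Amount}⁺ ∩ {AcctType, Amount, Balance, BranchCity, CustomerID, OfficerID} = {AcctType, Amount, BranchCity}, not the whole set, so AcctType, Amount -> BranchCity violates BCNF; decompose into {AcctType, Amount, BranchCity} and {AcctType, Amount, Balance, CustomerID, OfficerID}.
Within {AcctType, Amount, BranchCity}: {BranchCity}⁺ ∩ {AcctType, Amount, BranchCity} = {Amount, BranchCity}, not the whole set, so BranchCity -> Amount violates BCNF; decompose into {Amount, BranchCity} and {AcctType, BranchCity}.
{Amount, BranchCity}: every determinant is a superkey — BCNF.
{AcctType, BranchCity}: every determinant is a superkey — BCNF.
Within {AcctType, Amount, Balance, CustomerID, OfficerID}: {AcctType, CustomerID}⁺ ∩ {AcctType, Amount, Balance, CustomerID, OfficerID} = {AcctType, Amount, CustomerID}, not the whole set, so AcctType, CustomerID -> Amount violates BCNF; decompose into {AcctType, Amount, CustomerID} and {AcctType, Balance, CustomerID, OfficerID}.
{AcctType, Amount, CustomerID}: every determinant is a superkey — BCNF.
{AcctType, Balance, CustomerID, OfficerID}: every determinant is a superkey — BCNF.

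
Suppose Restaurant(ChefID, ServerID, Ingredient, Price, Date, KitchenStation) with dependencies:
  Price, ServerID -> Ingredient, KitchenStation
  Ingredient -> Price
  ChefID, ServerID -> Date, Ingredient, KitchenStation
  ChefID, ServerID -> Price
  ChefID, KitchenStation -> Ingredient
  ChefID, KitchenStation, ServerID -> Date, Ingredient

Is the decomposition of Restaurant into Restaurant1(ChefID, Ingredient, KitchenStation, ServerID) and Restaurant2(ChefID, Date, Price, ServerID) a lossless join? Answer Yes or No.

Yes

Restaurant1 ∩ Restaurant2 = {ChefID, ServerID}; its closure under F is {ChefID, Date, Ingredient, KitchenStation, Price, ServerID}.
This includes all of Restaurant1, so the common attributes are a superkey of Restaurant1 — the join is lossless.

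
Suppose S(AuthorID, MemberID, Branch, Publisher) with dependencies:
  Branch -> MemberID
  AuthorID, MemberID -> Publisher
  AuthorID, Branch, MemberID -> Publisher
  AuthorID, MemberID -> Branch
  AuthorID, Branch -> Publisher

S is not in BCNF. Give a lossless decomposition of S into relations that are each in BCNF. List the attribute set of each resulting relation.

{AuthorID, Branch, Publisher}; {Branch, MemberID}

Candidate keys of the original relation: {AuthorID, Branch}, {AuthorID, MemberID}.
In {AuthorID, Branch, MemberID, Publisher}, {Branch} is not a superkey ({Branch}⁺ restricted to this set is {Branch, MemberID}), so split on Branch -> MemberID into {Branch, MemberID} and {AuthorID, Branch, Publisher}.
{Branch, MemberID} is in BCNF.
{AuthorID, Branch, Publisher} is in BCNF.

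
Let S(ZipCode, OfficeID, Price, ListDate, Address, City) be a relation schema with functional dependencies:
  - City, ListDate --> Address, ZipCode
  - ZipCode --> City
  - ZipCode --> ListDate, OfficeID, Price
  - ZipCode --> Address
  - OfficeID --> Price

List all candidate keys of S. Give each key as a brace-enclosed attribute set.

{City, ListDate}, {ZipCode}

{ZipCode}⁺ = {Address, City, ListDate, OfficeID, Price, ZipCode} — all of the relation — so {ZipCode} is a candidate key.
{City, ListDate}⁺ = {Address, City, ListDate, OfficeID, Price, ZipCode} — all of the relation — so {City, ListDate} is a candidate key.
No proper subset of any of these is a key, and no other minimal superkey exists.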